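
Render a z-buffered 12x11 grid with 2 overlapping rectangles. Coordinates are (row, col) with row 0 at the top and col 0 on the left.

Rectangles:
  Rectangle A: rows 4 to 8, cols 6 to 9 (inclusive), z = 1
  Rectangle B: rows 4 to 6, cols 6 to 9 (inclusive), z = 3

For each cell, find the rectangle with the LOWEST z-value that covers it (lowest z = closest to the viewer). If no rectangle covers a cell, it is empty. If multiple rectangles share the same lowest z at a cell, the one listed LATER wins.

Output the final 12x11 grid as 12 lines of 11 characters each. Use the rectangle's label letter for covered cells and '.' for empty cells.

...........
...........
...........
...........
......AAAA.
......AAAA.
......AAAA.
......AAAA.
......AAAA.
...........
...........
...........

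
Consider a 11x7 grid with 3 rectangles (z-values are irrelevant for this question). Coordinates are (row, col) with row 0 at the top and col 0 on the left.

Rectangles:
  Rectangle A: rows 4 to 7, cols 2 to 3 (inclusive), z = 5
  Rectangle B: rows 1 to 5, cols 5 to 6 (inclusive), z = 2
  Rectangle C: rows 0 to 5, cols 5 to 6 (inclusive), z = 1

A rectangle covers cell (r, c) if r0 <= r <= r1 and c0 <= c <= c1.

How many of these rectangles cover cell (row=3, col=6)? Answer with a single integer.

Answer: 2

Derivation:
Check cell (3,6):
  A: rows 4-7 cols 2-3 -> outside (row miss)
  B: rows 1-5 cols 5-6 -> covers
  C: rows 0-5 cols 5-6 -> covers
Count covering = 2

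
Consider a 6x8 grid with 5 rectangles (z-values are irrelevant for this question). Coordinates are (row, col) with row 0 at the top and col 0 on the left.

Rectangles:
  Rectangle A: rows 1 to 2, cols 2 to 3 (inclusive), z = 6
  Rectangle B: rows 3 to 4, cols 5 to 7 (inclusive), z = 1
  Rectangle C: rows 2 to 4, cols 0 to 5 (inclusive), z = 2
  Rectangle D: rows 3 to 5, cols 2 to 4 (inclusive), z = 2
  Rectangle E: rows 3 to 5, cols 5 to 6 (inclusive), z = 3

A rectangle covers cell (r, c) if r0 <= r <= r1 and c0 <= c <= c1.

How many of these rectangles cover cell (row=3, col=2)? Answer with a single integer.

Answer: 2

Derivation:
Check cell (3,2):
  A: rows 1-2 cols 2-3 -> outside (row miss)
  B: rows 3-4 cols 5-7 -> outside (col miss)
  C: rows 2-4 cols 0-5 -> covers
  D: rows 3-5 cols 2-4 -> covers
  E: rows 3-5 cols 5-6 -> outside (col miss)
Count covering = 2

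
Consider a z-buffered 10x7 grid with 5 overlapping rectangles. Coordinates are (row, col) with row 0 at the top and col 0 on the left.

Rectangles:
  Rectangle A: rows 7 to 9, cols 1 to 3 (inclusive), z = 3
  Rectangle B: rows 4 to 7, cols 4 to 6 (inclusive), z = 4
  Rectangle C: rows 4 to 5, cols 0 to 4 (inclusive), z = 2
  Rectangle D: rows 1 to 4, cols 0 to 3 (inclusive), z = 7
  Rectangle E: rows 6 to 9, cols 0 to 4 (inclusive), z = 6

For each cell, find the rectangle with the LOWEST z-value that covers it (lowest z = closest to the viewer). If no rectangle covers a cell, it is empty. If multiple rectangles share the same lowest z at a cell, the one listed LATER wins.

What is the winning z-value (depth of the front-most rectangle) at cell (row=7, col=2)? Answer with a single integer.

Answer: 3

Derivation:
Check cell (7,2):
  A: rows 7-9 cols 1-3 z=3 -> covers; best now A (z=3)
  B: rows 4-7 cols 4-6 -> outside (col miss)
  C: rows 4-5 cols 0-4 -> outside (row miss)
  D: rows 1-4 cols 0-3 -> outside (row miss)
  E: rows 6-9 cols 0-4 z=6 -> covers; best now A (z=3)
Winner: A at z=3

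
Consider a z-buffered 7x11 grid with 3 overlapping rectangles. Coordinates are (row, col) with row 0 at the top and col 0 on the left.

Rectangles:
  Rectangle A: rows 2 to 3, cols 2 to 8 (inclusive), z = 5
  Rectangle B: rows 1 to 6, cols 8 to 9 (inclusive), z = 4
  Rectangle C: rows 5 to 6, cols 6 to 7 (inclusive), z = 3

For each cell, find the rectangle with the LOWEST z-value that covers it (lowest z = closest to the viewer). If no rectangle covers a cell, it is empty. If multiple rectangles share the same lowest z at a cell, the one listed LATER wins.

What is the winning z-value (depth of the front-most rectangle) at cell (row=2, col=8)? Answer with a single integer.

Answer: 4

Derivation:
Check cell (2,8):
  A: rows 2-3 cols 2-8 z=5 -> covers; best now A (z=5)
  B: rows 1-6 cols 8-9 z=4 -> covers; best now B (z=4)
  C: rows 5-6 cols 6-7 -> outside (row miss)
Winner: B at z=4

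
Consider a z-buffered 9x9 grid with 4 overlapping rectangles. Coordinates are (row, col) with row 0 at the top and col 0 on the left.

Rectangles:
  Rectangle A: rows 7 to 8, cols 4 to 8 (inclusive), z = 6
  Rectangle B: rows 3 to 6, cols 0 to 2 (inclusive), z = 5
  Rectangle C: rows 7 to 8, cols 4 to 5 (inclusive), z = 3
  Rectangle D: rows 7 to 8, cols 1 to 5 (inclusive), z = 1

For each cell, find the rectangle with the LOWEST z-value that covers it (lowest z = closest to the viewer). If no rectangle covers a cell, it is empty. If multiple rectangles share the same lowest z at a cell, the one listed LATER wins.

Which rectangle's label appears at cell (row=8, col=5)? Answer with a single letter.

Answer: D

Derivation:
Check cell (8,5):
  A: rows 7-8 cols 4-8 z=6 -> covers; best now A (z=6)
  B: rows 3-6 cols 0-2 -> outside (row miss)
  C: rows 7-8 cols 4-5 z=3 -> covers; best now C (z=3)
  D: rows 7-8 cols 1-5 z=1 -> covers; best now D (z=1)
Winner: D at z=1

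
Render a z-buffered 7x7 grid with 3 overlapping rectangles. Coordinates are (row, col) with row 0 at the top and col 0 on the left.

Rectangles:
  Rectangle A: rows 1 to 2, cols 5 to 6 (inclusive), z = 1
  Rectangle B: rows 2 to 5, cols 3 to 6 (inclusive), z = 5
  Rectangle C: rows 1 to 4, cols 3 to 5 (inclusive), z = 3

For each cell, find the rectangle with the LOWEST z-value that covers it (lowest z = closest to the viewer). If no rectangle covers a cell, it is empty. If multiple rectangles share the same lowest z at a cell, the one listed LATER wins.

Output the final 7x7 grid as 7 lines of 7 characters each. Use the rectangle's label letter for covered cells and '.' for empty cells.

.......
...CCAA
...CCAA
...CCCB
...CCCB
...BBBB
.......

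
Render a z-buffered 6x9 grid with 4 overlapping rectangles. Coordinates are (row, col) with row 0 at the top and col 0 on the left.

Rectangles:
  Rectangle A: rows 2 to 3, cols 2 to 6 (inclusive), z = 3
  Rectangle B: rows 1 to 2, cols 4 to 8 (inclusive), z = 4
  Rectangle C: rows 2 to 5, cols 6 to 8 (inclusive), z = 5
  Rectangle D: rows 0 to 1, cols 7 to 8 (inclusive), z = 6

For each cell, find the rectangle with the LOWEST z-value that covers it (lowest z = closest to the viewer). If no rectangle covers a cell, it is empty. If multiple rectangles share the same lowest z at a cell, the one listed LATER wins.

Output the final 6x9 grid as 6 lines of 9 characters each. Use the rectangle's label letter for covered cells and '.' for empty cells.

.......DD
....BBBBB
..AAAAABB
..AAAAACC
......CCC
......CCC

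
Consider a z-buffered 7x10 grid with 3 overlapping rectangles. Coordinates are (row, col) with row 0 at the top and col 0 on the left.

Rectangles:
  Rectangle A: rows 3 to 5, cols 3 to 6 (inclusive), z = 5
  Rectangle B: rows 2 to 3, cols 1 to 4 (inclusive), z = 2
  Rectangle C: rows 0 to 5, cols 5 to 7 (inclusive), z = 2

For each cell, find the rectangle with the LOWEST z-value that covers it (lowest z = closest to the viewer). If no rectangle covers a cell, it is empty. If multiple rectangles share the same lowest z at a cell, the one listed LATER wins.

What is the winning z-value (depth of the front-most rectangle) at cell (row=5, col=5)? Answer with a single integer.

Answer: 2

Derivation:
Check cell (5,5):
  A: rows 3-5 cols 3-6 z=5 -> covers; best now A (z=5)
  B: rows 2-3 cols 1-4 -> outside (row miss)
  C: rows 0-5 cols 5-7 z=2 -> covers; best now C (z=2)
Winner: C at z=2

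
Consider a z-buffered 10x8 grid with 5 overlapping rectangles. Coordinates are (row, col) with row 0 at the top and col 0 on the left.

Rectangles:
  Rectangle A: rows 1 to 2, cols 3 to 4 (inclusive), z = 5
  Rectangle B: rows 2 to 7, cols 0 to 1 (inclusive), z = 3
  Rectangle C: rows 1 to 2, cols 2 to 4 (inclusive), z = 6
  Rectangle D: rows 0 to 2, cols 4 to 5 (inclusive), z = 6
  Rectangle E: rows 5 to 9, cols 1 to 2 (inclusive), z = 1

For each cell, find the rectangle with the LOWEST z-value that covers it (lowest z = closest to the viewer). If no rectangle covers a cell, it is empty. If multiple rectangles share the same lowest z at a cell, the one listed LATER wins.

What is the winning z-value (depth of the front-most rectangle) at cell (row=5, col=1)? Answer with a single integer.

Answer: 1

Derivation:
Check cell (5,1):
  A: rows 1-2 cols 3-4 -> outside (row miss)
  B: rows 2-7 cols 0-1 z=3 -> covers; best now B (z=3)
  C: rows 1-2 cols 2-4 -> outside (row miss)
  D: rows 0-2 cols 4-5 -> outside (row miss)
  E: rows 5-9 cols 1-2 z=1 -> covers; best now E (z=1)
Winner: E at z=1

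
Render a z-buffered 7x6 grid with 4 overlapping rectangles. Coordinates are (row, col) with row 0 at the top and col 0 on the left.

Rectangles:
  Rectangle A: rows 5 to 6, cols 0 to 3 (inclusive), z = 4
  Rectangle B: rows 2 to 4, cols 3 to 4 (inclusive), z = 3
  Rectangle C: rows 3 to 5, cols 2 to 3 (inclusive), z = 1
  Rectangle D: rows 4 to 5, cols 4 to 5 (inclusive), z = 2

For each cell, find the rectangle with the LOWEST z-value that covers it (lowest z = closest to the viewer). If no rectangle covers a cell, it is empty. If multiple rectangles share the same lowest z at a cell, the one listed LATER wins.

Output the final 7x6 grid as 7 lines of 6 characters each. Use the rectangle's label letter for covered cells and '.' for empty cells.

......
......
...BB.
..CCB.
..CCDD
AACCDD
AAAA..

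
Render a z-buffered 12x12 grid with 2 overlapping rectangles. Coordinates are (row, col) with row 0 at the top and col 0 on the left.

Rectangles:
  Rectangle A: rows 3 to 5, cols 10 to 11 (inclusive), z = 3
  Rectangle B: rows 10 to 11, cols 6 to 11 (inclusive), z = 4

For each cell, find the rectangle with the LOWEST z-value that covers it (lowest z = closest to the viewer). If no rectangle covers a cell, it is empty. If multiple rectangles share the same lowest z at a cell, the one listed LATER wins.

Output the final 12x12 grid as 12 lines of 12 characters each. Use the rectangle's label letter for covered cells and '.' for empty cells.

............
............
............
..........AA
..........AA
..........AA
............
............
............
............
......BBBBBB
......BBBBBB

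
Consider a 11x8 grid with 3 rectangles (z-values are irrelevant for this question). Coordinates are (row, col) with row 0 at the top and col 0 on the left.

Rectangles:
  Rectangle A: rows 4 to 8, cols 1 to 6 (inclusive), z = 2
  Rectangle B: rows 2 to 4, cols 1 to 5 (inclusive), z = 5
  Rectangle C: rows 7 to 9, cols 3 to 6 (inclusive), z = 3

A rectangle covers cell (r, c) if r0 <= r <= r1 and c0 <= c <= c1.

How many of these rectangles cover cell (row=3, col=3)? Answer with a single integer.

Check cell (3,3):
  A: rows 4-8 cols 1-6 -> outside (row miss)
  B: rows 2-4 cols 1-5 -> covers
  C: rows 7-9 cols 3-6 -> outside (row miss)
Count covering = 1

Answer: 1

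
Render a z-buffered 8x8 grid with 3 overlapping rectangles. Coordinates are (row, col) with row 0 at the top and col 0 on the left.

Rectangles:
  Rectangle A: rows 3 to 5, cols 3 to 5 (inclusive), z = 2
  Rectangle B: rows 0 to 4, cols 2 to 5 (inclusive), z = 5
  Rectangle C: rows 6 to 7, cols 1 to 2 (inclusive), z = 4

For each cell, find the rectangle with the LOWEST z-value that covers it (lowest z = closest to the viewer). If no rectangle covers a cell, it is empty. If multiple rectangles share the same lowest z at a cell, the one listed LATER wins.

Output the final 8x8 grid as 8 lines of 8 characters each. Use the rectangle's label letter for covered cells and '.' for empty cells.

..BBBB..
..BBBB..
..BBBB..
..BAAA..
..BAAA..
...AAA..
.CC.....
.CC.....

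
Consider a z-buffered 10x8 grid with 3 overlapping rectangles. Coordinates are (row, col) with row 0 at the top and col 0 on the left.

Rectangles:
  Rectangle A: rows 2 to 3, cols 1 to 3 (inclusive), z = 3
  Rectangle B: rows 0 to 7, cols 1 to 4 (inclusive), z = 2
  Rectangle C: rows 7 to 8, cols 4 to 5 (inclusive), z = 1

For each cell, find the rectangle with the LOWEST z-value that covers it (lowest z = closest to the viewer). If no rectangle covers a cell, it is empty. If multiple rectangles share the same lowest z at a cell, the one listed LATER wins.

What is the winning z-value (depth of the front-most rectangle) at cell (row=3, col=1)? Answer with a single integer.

Answer: 2

Derivation:
Check cell (3,1):
  A: rows 2-3 cols 1-3 z=3 -> covers; best now A (z=3)
  B: rows 0-7 cols 1-4 z=2 -> covers; best now B (z=2)
  C: rows 7-8 cols 4-5 -> outside (row miss)
Winner: B at z=2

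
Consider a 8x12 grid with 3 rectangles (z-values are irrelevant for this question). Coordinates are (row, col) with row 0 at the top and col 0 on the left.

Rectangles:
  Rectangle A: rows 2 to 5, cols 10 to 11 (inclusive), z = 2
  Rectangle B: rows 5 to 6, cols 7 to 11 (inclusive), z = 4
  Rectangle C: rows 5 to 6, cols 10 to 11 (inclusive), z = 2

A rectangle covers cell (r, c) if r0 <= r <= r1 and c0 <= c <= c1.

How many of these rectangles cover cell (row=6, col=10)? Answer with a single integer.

Answer: 2

Derivation:
Check cell (6,10):
  A: rows 2-5 cols 10-11 -> outside (row miss)
  B: rows 5-6 cols 7-11 -> covers
  C: rows 5-6 cols 10-11 -> covers
Count covering = 2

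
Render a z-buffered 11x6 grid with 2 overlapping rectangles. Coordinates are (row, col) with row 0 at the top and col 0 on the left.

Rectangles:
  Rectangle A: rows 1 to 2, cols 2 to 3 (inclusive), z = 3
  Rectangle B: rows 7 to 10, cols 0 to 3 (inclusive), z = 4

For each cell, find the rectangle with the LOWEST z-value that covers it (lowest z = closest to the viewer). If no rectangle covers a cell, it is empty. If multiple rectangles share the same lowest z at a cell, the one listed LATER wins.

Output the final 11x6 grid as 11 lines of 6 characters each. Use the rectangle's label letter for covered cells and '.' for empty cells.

......
..AA..
..AA..
......
......
......
......
BBBB..
BBBB..
BBBB..
BBBB..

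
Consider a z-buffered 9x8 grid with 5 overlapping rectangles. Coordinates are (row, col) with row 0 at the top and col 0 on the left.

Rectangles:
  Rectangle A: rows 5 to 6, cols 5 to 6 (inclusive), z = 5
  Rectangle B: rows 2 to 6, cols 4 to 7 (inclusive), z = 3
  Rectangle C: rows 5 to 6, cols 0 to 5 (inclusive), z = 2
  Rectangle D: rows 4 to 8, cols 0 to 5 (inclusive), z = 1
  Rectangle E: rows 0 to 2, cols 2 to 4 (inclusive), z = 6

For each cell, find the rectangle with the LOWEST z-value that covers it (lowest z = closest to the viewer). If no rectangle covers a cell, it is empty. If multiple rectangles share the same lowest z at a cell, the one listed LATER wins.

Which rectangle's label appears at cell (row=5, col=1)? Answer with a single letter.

Check cell (5,1):
  A: rows 5-6 cols 5-6 -> outside (col miss)
  B: rows 2-6 cols 4-7 -> outside (col miss)
  C: rows 5-6 cols 0-5 z=2 -> covers; best now C (z=2)
  D: rows 4-8 cols 0-5 z=1 -> covers; best now D (z=1)
  E: rows 0-2 cols 2-4 -> outside (row miss)
Winner: D at z=1

Answer: D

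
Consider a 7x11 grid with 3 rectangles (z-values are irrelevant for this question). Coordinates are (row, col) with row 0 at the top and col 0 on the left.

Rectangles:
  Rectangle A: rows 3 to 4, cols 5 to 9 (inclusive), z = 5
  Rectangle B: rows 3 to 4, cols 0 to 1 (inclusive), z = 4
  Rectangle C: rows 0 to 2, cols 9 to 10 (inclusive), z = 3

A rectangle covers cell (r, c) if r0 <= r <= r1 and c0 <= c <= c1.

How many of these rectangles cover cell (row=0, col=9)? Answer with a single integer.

Check cell (0,9):
  A: rows 3-4 cols 5-9 -> outside (row miss)
  B: rows 3-4 cols 0-1 -> outside (row miss)
  C: rows 0-2 cols 9-10 -> covers
Count covering = 1

Answer: 1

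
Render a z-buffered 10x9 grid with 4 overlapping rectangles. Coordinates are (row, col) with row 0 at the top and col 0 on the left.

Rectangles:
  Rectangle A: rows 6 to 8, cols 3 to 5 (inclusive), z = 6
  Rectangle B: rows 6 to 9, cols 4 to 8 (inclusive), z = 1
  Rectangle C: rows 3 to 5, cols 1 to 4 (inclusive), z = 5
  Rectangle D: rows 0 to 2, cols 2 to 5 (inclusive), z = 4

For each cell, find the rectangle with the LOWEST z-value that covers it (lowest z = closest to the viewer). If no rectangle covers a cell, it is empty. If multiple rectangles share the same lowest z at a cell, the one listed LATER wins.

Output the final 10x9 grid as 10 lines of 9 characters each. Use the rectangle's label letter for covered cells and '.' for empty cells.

..DDDD...
..DDDD...
..DDDD...
.CCCC....
.CCCC....
.CCCC....
...ABBBBB
...ABBBBB
...ABBBBB
....BBBBB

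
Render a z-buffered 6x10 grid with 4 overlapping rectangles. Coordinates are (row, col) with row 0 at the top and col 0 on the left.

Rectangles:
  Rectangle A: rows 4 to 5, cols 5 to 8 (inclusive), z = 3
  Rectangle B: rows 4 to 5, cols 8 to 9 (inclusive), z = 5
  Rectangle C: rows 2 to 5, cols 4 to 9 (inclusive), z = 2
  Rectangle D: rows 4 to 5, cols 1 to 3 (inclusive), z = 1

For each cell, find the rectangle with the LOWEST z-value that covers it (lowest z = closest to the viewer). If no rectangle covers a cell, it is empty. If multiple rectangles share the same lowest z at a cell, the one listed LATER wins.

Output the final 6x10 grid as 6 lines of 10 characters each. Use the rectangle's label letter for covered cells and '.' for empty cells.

..........
..........
....CCCCCC
....CCCCCC
.DDDCCCCCC
.DDDCCCCCC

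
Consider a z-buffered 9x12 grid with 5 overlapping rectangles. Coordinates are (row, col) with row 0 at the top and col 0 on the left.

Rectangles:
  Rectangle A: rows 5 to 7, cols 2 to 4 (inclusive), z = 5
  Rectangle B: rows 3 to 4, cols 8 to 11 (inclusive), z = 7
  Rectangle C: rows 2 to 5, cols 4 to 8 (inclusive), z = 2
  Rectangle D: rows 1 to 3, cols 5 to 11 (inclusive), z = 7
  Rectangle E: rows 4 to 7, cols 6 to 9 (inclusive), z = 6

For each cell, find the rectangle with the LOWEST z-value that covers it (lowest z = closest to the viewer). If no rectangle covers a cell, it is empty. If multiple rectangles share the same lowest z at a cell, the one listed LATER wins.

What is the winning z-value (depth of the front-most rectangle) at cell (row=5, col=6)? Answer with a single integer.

Check cell (5,6):
  A: rows 5-7 cols 2-4 -> outside (col miss)
  B: rows 3-4 cols 8-11 -> outside (row miss)
  C: rows 2-5 cols 4-8 z=2 -> covers; best now C (z=2)
  D: rows 1-3 cols 5-11 -> outside (row miss)
  E: rows 4-7 cols 6-9 z=6 -> covers; best now C (z=2)
Winner: C at z=2

Answer: 2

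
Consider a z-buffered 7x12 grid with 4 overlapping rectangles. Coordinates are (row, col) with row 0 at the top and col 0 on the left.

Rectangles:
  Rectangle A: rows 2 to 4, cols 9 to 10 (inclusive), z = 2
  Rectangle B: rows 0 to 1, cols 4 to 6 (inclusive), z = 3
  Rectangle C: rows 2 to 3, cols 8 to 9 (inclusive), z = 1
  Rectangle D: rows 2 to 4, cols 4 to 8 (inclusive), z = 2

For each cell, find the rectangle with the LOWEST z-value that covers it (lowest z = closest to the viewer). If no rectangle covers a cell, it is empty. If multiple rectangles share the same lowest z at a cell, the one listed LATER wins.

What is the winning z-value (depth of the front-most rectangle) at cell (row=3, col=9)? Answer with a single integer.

Check cell (3,9):
  A: rows 2-4 cols 9-10 z=2 -> covers; best now A (z=2)
  B: rows 0-1 cols 4-6 -> outside (row miss)
  C: rows 2-3 cols 8-9 z=1 -> covers; best now C (z=1)
  D: rows 2-4 cols 4-8 -> outside (col miss)
Winner: C at z=1

Answer: 1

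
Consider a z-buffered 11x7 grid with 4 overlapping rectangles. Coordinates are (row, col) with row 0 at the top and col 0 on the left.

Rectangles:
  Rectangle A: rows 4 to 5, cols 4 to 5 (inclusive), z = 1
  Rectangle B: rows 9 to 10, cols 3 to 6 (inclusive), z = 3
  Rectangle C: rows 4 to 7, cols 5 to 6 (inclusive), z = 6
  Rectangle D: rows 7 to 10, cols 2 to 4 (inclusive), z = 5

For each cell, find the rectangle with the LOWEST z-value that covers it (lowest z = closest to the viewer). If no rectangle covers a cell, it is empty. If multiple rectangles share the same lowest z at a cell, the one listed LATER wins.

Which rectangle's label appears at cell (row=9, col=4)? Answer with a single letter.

Check cell (9,4):
  A: rows 4-5 cols 4-5 -> outside (row miss)
  B: rows 9-10 cols 3-6 z=3 -> covers; best now B (z=3)
  C: rows 4-7 cols 5-6 -> outside (row miss)
  D: rows 7-10 cols 2-4 z=5 -> covers; best now B (z=3)
Winner: B at z=3

Answer: B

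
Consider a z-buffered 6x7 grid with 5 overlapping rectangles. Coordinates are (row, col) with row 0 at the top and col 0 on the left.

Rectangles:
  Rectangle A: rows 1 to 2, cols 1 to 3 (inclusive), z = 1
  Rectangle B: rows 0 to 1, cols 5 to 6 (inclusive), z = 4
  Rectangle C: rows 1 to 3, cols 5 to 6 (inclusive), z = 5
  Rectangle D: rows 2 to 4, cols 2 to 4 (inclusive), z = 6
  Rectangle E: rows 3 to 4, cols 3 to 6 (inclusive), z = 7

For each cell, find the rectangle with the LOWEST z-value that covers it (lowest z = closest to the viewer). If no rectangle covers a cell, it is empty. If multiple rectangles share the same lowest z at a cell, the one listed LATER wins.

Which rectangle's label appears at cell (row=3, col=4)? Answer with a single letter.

Check cell (3,4):
  A: rows 1-2 cols 1-3 -> outside (row miss)
  B: rows 0-1 cols 5-6 -> outside (row miss)
  C: rows 1-3 cols 5-6 -> outside (col miss)
  D: rows 2-4 cols 2-4 z=6 -> covers; best now D (z=6)
  E: rows 3-4 cols 3-6 z=7 -> covers; best now D (z=6)
Winner: D at z=6

Answer: D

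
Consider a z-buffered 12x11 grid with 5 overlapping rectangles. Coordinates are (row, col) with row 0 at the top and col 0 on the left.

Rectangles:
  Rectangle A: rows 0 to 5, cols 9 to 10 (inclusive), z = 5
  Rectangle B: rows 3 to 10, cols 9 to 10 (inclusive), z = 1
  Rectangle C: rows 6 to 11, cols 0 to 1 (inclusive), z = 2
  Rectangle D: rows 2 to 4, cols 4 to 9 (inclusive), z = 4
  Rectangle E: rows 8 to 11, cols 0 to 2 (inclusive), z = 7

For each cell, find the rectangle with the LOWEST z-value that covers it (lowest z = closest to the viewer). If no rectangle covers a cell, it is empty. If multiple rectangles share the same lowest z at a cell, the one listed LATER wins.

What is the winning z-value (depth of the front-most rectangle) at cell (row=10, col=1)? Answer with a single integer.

Answer: 2

Derivation:
Check cell (10,1):
  A: rows 0-5 cols 9-10 -> outside (row miss)
  B: rows 3-10 cols 9-10 -> outside (col miss)
  C: rows 6-11 cols 0-1 z=2 -> covers; best now C (z=2)
  D: rows 2-4 cols 4-9 -> outside (row miss)
  E: rows 8-11 cols 0-2 z=7 -> covers; best now C (z=2)
Winner: C at z=2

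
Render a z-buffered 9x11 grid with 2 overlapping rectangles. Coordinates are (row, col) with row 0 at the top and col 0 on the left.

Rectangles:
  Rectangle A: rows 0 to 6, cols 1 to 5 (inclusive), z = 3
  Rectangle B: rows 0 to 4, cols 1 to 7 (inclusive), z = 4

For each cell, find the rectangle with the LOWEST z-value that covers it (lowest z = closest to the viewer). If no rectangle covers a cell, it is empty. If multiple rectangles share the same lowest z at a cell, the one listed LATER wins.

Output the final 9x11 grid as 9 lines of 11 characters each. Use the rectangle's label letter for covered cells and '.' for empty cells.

.AAAAABB...
.AAAAABB...
.AAAAABB...
.AAAAABB...
.AAAAABB...
.AAAAA.....
.AAAAA.....
...........
...........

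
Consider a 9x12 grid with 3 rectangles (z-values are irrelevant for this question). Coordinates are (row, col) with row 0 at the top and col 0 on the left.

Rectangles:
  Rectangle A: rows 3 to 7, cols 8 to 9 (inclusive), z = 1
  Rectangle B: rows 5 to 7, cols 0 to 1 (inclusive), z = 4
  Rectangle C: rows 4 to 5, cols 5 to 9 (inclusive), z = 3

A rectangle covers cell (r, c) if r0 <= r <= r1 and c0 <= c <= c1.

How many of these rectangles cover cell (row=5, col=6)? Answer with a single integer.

Answer: 1

Derivation:
Check cell (5,6):
  A: rows 3-7 cols 8-9 -> outside (col miss)
  B: rows 5-7 cols 0-1 -> outside (col miss)
  C: rows 4-5 cols 5-9 -> covers
Count covering = 1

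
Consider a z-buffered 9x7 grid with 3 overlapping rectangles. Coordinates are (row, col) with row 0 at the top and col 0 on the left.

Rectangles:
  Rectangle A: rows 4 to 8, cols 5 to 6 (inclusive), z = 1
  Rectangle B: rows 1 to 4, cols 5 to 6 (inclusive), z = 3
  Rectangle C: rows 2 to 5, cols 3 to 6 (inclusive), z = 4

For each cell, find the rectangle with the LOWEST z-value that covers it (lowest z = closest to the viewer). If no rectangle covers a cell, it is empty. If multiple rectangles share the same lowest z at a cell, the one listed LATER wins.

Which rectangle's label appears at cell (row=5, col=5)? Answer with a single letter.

Answer: A

Derivation:
Check cell (5,5):
  A: rows 4-8 cols 5-6 z=1 -> covers; best now A (z=1)
  B: rows 1-4 cols 5-6 -> outside (row miss)
  C: rows 2-5 cols 3-6 z=4 -> covers; best now A (z=1)
Winner: A at z=1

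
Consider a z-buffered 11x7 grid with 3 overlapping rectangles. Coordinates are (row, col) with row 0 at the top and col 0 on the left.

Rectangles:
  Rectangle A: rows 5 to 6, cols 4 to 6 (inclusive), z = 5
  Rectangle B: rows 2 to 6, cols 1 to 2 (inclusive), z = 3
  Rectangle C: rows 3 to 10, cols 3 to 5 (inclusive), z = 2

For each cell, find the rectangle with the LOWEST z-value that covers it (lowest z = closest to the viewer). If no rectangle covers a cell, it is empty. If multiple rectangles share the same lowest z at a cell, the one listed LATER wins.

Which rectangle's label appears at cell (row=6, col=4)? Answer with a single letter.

Check cell (6,4):
  A: rows 5-6 cols 4-6 z=5 -> covers; best now A (z=5)
  B: rows 2-6 cols 1-2 -> outside (col miss)
  C: rows 3-10 cols 3-5 z=2 -> covers; best now C (z=2)
Winner: C at z=2

Answer: C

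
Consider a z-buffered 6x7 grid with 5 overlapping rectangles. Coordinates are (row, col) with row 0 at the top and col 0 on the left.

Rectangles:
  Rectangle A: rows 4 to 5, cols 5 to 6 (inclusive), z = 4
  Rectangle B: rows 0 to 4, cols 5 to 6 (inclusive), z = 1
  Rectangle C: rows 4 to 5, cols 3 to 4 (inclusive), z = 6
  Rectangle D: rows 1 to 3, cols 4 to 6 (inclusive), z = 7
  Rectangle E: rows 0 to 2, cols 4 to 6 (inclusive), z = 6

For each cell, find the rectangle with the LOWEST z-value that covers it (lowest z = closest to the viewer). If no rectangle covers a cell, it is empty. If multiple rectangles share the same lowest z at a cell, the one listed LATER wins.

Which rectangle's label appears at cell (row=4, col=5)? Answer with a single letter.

Check cell (4,5):
  A: rows 4-5 cols 5-6 z=4 -> covers; best now A (z=4)
  B: rows 0-4 cols 5-6 z=1 -> covers; best now B (z=1)
  C: rows 4-5 cols 3-4 -> outside (col miss)
  D: rows 1-3 cols 4-6 -> outside (row miss)
  E: rows 0-2 cols 4-6 -> outside (row miss)
Winner: B at z=1

Answer: B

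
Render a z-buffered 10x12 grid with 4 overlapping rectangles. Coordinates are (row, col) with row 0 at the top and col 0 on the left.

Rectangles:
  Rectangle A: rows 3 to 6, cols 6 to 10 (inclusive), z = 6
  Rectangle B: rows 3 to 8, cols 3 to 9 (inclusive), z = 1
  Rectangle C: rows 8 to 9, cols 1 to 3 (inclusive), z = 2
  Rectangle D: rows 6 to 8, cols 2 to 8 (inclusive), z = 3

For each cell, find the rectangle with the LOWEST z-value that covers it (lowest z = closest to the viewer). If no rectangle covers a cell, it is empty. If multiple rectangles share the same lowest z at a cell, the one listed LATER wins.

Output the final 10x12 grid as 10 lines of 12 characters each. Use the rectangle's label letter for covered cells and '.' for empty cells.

............
............
............
...BBBBBBBA.
...BBBBBBBA.
...BBBBBBBA.
..DBBBBBBBA.
..DBBBBBBB..
.CCBBBBBBB..
.CCC........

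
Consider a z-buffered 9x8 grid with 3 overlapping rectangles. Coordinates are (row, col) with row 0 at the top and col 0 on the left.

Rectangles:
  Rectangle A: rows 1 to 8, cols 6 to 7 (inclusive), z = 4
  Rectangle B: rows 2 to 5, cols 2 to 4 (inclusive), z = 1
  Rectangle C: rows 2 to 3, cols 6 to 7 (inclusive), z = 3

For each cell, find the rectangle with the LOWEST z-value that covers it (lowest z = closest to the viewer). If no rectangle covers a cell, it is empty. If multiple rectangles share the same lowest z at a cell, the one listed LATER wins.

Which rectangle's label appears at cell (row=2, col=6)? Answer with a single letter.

Check cell (2,6):
  A: rows 1-8 cols 6-7 z=4 -> covers; best now A (z=4)
  B: rows 2-5 cols 2-4 -> outside (col miss)
  C: rows 2-3 cols 6-7 z=3 -> covers; best now C (z=3)
Winner: C at z=3

Answer: C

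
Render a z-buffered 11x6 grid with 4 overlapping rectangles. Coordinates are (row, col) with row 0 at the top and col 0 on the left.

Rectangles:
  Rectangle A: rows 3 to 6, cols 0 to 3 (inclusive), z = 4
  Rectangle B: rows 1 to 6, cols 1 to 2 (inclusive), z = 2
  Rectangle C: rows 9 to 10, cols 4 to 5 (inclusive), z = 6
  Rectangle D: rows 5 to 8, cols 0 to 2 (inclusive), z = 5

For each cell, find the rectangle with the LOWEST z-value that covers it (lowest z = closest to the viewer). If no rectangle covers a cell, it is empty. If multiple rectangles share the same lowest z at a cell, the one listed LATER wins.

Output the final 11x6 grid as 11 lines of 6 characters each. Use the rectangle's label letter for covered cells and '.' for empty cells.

......
.BB...
.BB...
ABBA..
ABBA..
ABBA..
ABBA..
DDD...
DDD...
....CC
....CC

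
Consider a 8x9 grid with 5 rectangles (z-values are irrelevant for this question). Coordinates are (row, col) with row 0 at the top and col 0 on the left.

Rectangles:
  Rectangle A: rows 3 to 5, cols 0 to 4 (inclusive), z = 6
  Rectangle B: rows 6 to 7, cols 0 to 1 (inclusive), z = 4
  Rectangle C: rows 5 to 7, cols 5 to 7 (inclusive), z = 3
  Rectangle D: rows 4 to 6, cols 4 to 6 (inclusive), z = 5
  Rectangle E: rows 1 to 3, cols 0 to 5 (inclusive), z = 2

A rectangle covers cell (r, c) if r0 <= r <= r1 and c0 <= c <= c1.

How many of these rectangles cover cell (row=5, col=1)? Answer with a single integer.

Answer: 1

Derivation:
Check cell (5,1):
  A: rows 3-5 cols 0-4 -> covers
  B: rows 6-7 cols 0-1 -> outside (row miss)
  C: rows 5-7 cols 5-7 -> outside (col miss)
  D: rows 4-6 cols 4-6 -> outside (col miss)
  E: rows 1-3 cols 0-5 -> outside (row miss)
Count covering = 1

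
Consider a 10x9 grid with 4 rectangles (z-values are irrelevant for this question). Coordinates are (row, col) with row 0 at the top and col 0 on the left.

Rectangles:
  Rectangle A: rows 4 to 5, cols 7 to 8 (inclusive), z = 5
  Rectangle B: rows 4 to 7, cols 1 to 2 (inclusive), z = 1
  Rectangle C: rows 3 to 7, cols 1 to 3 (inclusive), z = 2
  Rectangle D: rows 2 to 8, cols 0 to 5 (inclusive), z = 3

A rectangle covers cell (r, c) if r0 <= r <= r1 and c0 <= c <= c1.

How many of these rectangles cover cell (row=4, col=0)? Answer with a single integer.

Answer: 1

Derivation:
Check cell (4,0):
  A: rows 4-5 cols 7-8 -> outside (col miss)
  B: rows 4-7 cols 1-2 -> outside (col miss)
  C: rows 3-7 cols 1-3 -> outside (col miss)
  D: rows 2-8 cols 0-5 -> covers
Count covering = 1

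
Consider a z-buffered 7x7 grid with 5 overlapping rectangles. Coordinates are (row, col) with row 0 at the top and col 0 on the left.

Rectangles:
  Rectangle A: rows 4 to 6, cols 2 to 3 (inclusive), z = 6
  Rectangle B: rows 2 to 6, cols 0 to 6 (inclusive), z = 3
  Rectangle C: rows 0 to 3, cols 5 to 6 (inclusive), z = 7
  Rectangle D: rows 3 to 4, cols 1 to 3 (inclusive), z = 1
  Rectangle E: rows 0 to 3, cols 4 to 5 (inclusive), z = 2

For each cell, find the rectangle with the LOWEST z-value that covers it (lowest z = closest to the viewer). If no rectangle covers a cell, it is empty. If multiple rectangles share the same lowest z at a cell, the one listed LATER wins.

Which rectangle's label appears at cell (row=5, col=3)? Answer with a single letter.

Answer: B

Derivation:
Check cell (5,3):
  A: rows 4-6 cols 2-3 z=6 -> covers; best now A (z=6)
  B: rows 2-6 cols 0-6 z=3 -> covers; best now B (z=3)
  C: rows 0-3 cols 5-6 -> outside (row miss)
  D: rows 3-4 cols 1-3 -> outside (row miss)
  E: rows 0-3 cols 4-5 -> outside (row miss)
Winner: B at z=3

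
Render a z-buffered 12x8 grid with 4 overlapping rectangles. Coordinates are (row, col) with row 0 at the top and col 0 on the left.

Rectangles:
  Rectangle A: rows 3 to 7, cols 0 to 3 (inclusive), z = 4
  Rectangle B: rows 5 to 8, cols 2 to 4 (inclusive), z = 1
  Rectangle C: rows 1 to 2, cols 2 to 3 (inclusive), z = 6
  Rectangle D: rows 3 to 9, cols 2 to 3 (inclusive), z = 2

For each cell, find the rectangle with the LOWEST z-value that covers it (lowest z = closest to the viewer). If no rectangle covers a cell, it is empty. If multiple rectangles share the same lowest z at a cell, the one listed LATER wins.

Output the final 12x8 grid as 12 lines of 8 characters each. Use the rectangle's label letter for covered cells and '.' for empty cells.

........
..CC....
..CC....
AADD....
AADD....
AABBB...
AABBB...
AABBB...
..BBB...
..DD....
........
........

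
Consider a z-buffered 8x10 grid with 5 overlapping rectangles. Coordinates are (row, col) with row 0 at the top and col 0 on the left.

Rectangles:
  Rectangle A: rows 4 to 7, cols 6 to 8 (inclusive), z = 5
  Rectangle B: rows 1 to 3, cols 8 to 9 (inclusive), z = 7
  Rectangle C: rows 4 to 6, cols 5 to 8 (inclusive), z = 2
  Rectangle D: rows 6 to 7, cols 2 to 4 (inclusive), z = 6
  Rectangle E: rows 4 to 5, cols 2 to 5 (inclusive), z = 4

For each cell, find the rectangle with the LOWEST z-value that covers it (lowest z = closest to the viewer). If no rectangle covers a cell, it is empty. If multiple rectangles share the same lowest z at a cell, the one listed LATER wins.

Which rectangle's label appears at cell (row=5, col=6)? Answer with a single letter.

Answer: C

Derivation:
Check cell (5,6):
  A: rows 4-7 cols 6-8 z=5 -> covers; best now A (z=5)
  B: rows 1-3 cols 8-9 -> outside (row miss)
  C: rows 4-6 cols 5-8 z=2 -> covers; best now C (z=2)
  D: rows 6-7 cols 2-4 -> outside (row miss)
  E: rows 4-5 cols 2-5 -> outside (col miss)
Winner: C at z=2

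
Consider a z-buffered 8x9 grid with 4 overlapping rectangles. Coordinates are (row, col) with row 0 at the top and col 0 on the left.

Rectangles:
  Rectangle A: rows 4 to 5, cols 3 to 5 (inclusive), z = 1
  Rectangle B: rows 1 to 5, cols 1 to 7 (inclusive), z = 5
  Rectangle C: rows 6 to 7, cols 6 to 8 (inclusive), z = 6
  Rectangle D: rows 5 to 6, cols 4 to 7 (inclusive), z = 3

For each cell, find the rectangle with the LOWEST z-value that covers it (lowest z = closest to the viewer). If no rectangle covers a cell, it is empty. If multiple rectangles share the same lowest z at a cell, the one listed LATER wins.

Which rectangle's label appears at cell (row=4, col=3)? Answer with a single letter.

Answer: A

Derivation:
Check cell (4,3):
  A: rows 4-5 cols 3-5 z=1 -> covers; best now A (z=1)
  B: rows 1-5 cols 1-7 z=5 -> covers; best now A (z=1)
  C: rows 6-7 cols 6-8 -> outside (row miss)
  D: rows 5-6 cols 4-7 -> outside (row miss)
Winner: A at z=1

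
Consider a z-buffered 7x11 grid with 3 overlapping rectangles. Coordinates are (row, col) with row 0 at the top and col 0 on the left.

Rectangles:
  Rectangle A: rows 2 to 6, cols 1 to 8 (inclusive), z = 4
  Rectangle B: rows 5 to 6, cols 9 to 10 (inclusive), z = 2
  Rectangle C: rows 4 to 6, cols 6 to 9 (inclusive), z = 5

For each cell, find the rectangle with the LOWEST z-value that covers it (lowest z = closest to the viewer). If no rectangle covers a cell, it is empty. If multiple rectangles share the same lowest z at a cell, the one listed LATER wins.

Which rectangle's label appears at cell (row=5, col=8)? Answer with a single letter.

Check cell (5,8):
  A: rows 2-6 cols 1-8 z=4 -> covers; best now A (z=4)
  B: rows 5-6 cols 9-10 -> outside (col miss)
  C: rows 4-6 cols 6-9 z=5 -> covers; best now A (z=4)
Winner: A at z=4

Answer: A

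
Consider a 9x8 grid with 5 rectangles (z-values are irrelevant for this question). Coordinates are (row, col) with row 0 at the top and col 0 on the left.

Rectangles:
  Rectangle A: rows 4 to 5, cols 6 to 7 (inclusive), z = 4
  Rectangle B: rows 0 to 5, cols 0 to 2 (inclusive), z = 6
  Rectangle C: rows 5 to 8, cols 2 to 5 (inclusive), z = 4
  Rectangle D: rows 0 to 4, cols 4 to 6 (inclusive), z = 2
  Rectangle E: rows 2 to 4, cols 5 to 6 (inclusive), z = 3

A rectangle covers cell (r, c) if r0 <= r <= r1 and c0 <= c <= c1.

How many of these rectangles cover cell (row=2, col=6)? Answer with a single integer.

Answer: 2

Derivation:
Check cell (2,6):
  A: rows 4-5 cols 6-7 -> outside (row miss)
  B: rows 0-5 cols 0-2 -> outside (col miss)
  C: rows 5-8 cols 2-5 -> outside (row miss)
  D: rows 0-4 cols 4-6 -> covers
  E: rows 2-4 cols 5-6 -> covers
Count covering = 2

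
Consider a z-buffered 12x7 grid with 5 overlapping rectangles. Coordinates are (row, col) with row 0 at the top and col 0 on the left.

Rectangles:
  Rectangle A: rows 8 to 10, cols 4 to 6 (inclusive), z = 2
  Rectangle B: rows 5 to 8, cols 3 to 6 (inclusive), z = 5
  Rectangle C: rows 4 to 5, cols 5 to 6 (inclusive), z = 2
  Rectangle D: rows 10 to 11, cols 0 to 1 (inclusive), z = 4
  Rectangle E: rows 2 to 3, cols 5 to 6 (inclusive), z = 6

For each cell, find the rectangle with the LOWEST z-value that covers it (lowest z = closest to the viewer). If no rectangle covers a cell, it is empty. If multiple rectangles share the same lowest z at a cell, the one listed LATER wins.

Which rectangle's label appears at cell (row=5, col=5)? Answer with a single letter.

Check cell (5,5):
  A: rows 8-10 cols 4-6 -> outside (row miss)
  B: rows 5-8 cols 3-6 z=5 -> covers; best now B (z=5)
  C: rows 4-5 cols 5-6 z=2 -> covers; best now C (z=2)
  D: rows 10-11 cols 0-1 -> outside (row miss)
  E: rows 2-3 cols 5-6 -> outside (row miss)
Winner: C at z=2

Answer: C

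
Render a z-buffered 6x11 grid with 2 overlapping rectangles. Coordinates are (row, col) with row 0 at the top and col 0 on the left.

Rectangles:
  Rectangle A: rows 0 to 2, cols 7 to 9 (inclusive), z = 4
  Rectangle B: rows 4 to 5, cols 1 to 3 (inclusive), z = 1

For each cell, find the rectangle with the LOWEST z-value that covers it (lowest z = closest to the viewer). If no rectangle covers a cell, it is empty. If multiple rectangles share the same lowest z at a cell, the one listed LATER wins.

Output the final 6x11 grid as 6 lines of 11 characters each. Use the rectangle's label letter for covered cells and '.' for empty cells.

.......AAA.
.......AAA.
.......AAA.
...........
.BBB.......
.BBB.......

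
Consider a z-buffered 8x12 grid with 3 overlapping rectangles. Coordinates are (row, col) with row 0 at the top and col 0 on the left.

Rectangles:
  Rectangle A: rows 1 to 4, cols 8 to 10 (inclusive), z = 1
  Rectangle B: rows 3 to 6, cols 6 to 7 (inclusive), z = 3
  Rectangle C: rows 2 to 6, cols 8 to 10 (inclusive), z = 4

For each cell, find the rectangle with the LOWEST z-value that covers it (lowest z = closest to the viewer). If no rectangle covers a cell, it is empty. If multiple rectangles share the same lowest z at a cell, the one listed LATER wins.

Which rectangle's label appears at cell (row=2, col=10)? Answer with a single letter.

Check cell (2,10):
  A: rows 1-4 cols 8-10 z=1 -> covers; best now A (z=1)
  B: rows 3-6 cols 6-7 -> outside (row miss)
  C: rows 2-6 cols 8-10 z=4 -> covers; best now A (z=1)
Winner: A at z=1

Answer: A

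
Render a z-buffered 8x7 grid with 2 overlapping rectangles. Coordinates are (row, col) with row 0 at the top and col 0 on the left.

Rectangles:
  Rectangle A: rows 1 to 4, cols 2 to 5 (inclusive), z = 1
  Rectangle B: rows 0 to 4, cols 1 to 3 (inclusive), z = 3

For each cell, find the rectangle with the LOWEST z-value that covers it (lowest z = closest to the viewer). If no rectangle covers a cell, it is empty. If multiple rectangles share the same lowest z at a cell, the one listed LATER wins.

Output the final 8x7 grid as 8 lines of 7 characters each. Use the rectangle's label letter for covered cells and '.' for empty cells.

.BBB...
.BAAAA.
.BAAAA.
.BAAAA.
.BAAAA.
.......
.......
.......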